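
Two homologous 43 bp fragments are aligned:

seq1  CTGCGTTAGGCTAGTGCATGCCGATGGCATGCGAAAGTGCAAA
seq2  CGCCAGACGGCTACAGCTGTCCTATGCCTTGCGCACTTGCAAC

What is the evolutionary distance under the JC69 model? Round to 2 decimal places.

0.61

The sequences differ at 18 of 43 sites, so p = 18/43 ≈ 0.418605.
d = −(3/4) ln(1 − 4p/3) = −0.75 ln(1 − 0.55814) = −0.75 ln(0.44186)
  = −0.75 × (-0.816762) = 0.612572 substitutions/site.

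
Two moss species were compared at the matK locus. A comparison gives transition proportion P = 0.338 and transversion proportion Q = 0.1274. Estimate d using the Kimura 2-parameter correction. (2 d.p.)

0.89

Under the Kimura two-parameter model, d = −½ ln(1 − 2P − Q) − ¼ ln(1 − 2Q).
1 − 2P − Q = 0.1966, giving −½ ln(0.1966) = 0.813292.
1 − 2Q = 0.7452, giving −¼ ln(0.7452) = 0.073526.
d = 0.813292 + 0.073526 = 0.886818.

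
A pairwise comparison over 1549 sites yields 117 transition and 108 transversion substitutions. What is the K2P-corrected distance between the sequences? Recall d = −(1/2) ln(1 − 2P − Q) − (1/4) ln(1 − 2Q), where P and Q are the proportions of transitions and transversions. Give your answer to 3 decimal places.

P = 117/1549 ≈ 0.075533 and Q = 108/1549 ≈ 0.069722.
Under the Kimura two-parameter model, d = −½ ln(1 − 2P − Q) − ¼ ln(1 − 2Q).
1 − 2P − Q = 0.779212, giving −½ ln(0.779212) = 0.124736.
1 − 2Q = 0.860556, giving −¼ ln(0.860556) = 0.037544.
d = 0.124736 + 0.037544 = 0.162280.

0.162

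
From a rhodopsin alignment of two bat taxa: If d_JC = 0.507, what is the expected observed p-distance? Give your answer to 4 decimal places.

0.3685

p = (3/4)(1 − e^(−4d/3)) = 0.75 × (1 − e^(-0.676)) = 0.75 × (1 − 0.508648) = 0.368514.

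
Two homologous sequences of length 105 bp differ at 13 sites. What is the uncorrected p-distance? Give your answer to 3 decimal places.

0.124

p = 13/105 = 0.123809… ≈ 0.124 (to 3 d.p.).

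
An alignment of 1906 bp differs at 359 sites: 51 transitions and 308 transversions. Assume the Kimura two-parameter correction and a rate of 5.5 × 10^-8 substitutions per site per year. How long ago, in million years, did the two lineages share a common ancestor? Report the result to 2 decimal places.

P = 51/1906 ≈ 0.026758 and Q = 308/1906 ≈ 0.161595.
Under the Kimura two-parameter model, d = −½ ln(1 − 2P − Q) − ¼ ln(1 − 2Q).
1 − 2P − Q = 0.784889, giving −½ ln(0.784889) = 0.121106.
1 − 2Q = 0.67681, giving −¼ ln(0.67681) = 0.097591.
d = 0.121106 + 0.097591 = 0.218697.
Under a molecular clock d = 2μt, so t = d/(2μ) = 0.218697 / (2 × 5.5 × 10^-8) = 1.99 million years.

1.99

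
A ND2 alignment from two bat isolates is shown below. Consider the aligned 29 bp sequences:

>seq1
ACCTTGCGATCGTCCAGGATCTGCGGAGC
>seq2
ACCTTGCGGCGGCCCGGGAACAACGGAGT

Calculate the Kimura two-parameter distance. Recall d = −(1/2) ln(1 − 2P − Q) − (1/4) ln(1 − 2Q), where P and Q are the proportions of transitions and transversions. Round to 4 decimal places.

0.4221

Of 29 sites, 6 differences are transitions and 3 are transversions, so P = 6/29 ≈ 0.206897 and Q = 3/29 ≈ 0.103448.
Under the Kimura two-parameter model, d = −½ ln(1 − 2P − Q) − ¼ ln(1 − 2Q).
1 − 2P − Q = 0.482758, giving −½ ln(0.482758) = 0.364120.
1 − 2Q = 0.793104, giving −¼ ln(0.793104) = 0.057950.
d = 0.364120 + 0.057950 = 0.422070.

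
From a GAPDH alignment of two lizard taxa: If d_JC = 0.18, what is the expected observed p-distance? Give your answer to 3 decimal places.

p = (3/4)(1 − e^(−4d/3)) = 0.75 × (1 − e^(-0.24)) = 0.75 × (1 − 0.786628) = 0.160029.

0.160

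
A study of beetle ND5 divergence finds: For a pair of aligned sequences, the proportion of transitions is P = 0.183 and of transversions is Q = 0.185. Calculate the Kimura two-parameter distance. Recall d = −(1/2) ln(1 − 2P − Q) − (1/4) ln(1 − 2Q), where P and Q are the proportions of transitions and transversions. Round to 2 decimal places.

Under the Kimura two-parameter model, d = −½ ln(1 − 2P − Q) − ¼ ln(1 − 2Q).
1 − 2P − Q = 0.449, giving −½ ln(0.449) = 0.400366.
1 − 2Q = 0.63, giving −¼ ln(0.63) = 0.115509.
d = 0.400366 + 0.115509 = 0.515875.

0.52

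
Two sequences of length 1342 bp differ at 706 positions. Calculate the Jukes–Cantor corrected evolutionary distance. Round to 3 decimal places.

0.907

p = 706/1342 ≈ 0.52608.
d = −(3/4) ln(1 − 4p/3) = −0.75 ln(1 − 0.70144) = −0.75 ln(0.29856)
  = −0.75 × (-1.208784) = 0.906588 substitutions/site.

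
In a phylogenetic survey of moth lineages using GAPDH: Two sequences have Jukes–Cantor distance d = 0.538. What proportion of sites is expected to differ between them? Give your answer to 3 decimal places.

0.384

p = (3/4)(1 − e^(−4d/3)) = 0.75 × (1 − e^(-0.717333)) = 0.75 × (1 − 0.488052) = 0.383961.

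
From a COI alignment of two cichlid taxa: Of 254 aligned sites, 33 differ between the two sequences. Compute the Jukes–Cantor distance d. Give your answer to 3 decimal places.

0.143

p = 33/254 ≈ 0.129921.
d = −(3/4) ln(1 − 4p/3) = −0.75 ln(1 − 0.173228) = −0.75 ln(0.826772)
  = −0.75 × (-0.190226) = 0.142670 substitutions/site.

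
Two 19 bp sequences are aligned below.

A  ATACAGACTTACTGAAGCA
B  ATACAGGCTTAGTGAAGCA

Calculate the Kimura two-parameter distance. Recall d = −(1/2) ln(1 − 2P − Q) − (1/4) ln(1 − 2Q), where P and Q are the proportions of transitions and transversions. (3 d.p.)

0.114

Of 19 sites, 1 differences are transitions and 1 are transversions, so P = 1/19 ≈ 0.052632 and Q = 1/19 ≈ 0.052632.
Under the Kimura two-parameter model, d = −½ ln(1 − 2P − Q) − ¼ ln(1 − 2Q).
1 − 2P − Q = 0.842104, giving −½ ln(0.842104) = 0.085926.
1 − 2Q = 0.894736, giving −¼ ln(0.894736) = 0.027807.
d = 0.085926 + 0.027807 = 0.113733.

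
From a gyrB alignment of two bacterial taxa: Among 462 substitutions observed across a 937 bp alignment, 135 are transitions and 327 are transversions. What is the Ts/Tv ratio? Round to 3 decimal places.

R = 135/327 = 0.412844… ≈ 0.413 (to 3 d.p.).

0.413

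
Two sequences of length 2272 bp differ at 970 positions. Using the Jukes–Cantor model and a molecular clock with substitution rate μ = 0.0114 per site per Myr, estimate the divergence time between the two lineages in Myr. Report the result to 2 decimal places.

27.70

p = 970/2272 ≈ 0.426937.
d = −(3/4) ln(1 − 4p/3) = −0.75 ln(1 − 0.569249) = −0.75 ln(0.430751)
  = −0.75 × (-0.842225) = 0.631669 substitutions/site.
Under a molecular clock d = 2μt, so t = d/(2μ) = 0.631669 / (2 × 0.0114) = 27.70 Myr.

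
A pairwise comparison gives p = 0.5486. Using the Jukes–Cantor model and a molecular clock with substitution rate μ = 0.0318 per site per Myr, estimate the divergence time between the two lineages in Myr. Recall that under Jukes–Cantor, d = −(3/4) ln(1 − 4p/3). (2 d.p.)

d = −(3/4) ln(1 − 4p/3) = −0.75 ln(1 − 0.731467) = −0.75 ln(0.268533)
  = −0.75 × (-1.314781) = 0.986086 substitutions/site.
Under a molecular clock d = 2μt, so t = d/(2μ) = 0.986086 / (2 × 0.0318) = 15.50 Myr.

15.50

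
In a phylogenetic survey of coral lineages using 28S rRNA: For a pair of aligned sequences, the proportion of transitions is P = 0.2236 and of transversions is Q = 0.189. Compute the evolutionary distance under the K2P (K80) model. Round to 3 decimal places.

0.624

Under the Kimura two-parameter model, d = −½ ln(1 − 2P − Q) − ¼ ln(1 − 2Q).
1 − 2P − Q = 0.3638, giving −½ ln(0.3638) = 0.505576.
1 − 2Q = 0.622, giving −¼ ln(0.622) = 0.118704.
d = 0.505576 + 0.118704 = 0.624280.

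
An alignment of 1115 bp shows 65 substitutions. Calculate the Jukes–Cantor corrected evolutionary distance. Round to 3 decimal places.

0.061

p = 65/1115 ≈ 0.058296.
d = −(3/4) ln(1 − 4p/3) = −0.75 ln(1 − 0.077728) = −0.75 ln(0.922272)
  = −0.75 × (-0.080915) = 0.060686 substitutions/site.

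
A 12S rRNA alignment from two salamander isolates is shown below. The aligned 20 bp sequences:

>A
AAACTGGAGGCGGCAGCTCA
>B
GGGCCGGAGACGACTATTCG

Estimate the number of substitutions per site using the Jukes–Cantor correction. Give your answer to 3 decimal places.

The sequences differ at 10 of 20 sites (1, 2, 3, 5, 10, 13, 15, 16, 17, 20), so p = 10/20 = 0.5.
d = −(3/4) ln(1 − 4p/3) = −0.75 ln(1 − 0.666667) = −0.75 ln(0.333333)
  = −0.75 × (-1.098613) = 0.823960 substitutions/site.

0.824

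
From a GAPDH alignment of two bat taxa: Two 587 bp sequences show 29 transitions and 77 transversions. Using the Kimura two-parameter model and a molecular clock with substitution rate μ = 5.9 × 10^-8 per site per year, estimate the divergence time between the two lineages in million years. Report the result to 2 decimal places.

1.75

P = 29/587 ≈ 0.049404 and Q = 77/587 ≈ 0.131175.
Under the Kimura two-parameter model, d = −½ ln(1 − 2P − Q) − ¼ ln(1 − 2Q).
1 − 2P − Q = 0.770017, giving −½ ln(0.770017) = 0.130671.
1 − 2Q = 0.73765, giving −¼ ln(0.73765) = 0.076071.
d = 0.130671 + 0.076071 = 0.206742.
Under a molecular clock d = 2μt, so t = d/(2μ) = 0.206742 / (2 × 5.9 × 10^-8) = 1.75 million years.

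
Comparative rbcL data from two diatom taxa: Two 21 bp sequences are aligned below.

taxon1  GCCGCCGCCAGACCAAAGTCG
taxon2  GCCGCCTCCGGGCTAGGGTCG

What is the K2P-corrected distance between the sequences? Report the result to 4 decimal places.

0.3960

Of 21 sites, 5 differences are transitions and 1 are transversions, so P = 5/21 ≈ 0.238095 and Q = 1/21 ≈ 0.047619.
Under the Kimura two-parameter model, d = −½ ln(1 − 2P − Q) − ¼ ln(1 − 2Q).
1 − 2P − Q = 0.476191, giving −½ ln(0.476191) = 0.370968.
1 − 2Q = 0.904762, giving −¼ ln(0.904762) = 0.025021.
d = 0.370968 + 0.025021 = 0.395989.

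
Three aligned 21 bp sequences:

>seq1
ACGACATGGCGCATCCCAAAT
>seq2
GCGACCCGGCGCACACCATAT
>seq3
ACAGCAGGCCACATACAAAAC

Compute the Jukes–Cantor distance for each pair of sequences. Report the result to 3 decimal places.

d(seq1,seq2) = 0.360, d(seq1,seq3) = 0.532, d(seq2,seq3) = 0.899

seq1–seq2: 6/21 sites differ → p ≈ 0.285714, d = −0.75 ln(1 − 0.380952) = 0.359679 ≈ 0.360.
seq1–seq3: 8/21 sites differ → p ≈ 0.380952, d = −0.75 ln(1 − 0.507936) = 0.531860 ≈ 0.532.
seq2–seq3: 11/21 sites differ → p ≈ 0.52381, d = −0.75 ln(1 − 0.698413) = 0.899023 ≈ 0.899.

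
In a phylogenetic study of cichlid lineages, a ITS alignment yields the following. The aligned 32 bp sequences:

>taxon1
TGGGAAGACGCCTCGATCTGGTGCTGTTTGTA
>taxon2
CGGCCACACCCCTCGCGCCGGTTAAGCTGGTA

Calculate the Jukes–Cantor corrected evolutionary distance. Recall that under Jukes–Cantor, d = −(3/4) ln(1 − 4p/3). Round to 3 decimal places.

0.585

The sequences differ at 13 of 32 sites, so p = 13/32 = 0.40625.
d = −(3/4) ln(1 − 4p/3) = −0.75 ln(1 − 0.541667) = −0.75 ln(0.458333)
  = −0.75 × (-0.780159) = 0.585119 substitutions/site.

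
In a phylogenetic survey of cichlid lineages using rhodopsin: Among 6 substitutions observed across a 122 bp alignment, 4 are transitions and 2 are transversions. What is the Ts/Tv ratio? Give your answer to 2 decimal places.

2.00

R = 4/2 = 2.00.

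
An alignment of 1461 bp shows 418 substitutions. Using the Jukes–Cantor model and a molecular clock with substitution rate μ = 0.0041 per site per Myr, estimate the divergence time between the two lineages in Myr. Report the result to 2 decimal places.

43.94

p = 418/1461 ≈ 0.286105.
d = −(3/4) ln(1 − 4p/3) = −0.75 ln(1 − 0.381473) = −0.75 ln(0.618527)
  = −0.75 × (-0.480414) = 0.360311 substitutions/site.
Under a molecular clock d = 2μt, so t = d/(2μ) = 0.360311 / (2 × 0.0041) = 43.94 Myr.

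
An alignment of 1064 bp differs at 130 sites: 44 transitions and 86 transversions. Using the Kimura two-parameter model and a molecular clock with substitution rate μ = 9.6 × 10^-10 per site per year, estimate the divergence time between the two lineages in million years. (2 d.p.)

P = 44/1064 ≈ 0.041353 and Q = 86/1064 ≈ 0.080827.
Under the Kimura two-parameter model, d = −½ ln(1 − 2P − Q) − ¼ ln(1 − 2Q).
1 − 2P − Q = 0.836467, giving −½ ln(0.836467) = 0.089284.
1 − 2Q = 0.838346, giving −¼ ln(0.838346) = 0.044081.
d = 0.089284 + 0.044081 = 0.133365.
Under a molecular clock d = 2μt, so t = d/(2μ) = 0.133365 / (2 × 9.6 × 10^-10) = 69.46 million years.

69.46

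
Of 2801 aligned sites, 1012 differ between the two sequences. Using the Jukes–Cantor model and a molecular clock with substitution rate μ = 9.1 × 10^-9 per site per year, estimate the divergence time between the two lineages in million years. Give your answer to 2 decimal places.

p = 1012/2801 ≈ 0.3613.
d = −(3/4) ln(1 − 4p/3) = −0.75 ln(1 − 0.481733) = −0.75 ln(0.518267)
  = −0.75 × (-0.657265) = 0.492949 substitutions/site.
Under a molecular clock d = 2μt, so t = d/(2μ) = 0.492949 / (2 × 9.1 × 10^-9) = 27.09 million years.

27.09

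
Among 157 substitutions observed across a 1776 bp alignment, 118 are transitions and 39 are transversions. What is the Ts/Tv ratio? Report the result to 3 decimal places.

R = 118/39 = 3.025641… ≈ 3.026 (to 3 d.p.).

3.026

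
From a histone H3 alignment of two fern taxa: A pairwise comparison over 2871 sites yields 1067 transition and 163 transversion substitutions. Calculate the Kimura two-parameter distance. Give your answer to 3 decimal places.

0.835

P = 1067/2871 ≈ 0.371648 and Q = 163/2871 ≈ 0.056775.
Under the Kimura two-parameter model, d = −½ ln(1 − 2P − Q) − ¼ ln(1 − 2Q).
1 − 2P − Q = 0.199929, giving −½ ln(0.199929) = 0.804896.
1 − 2Q = 0.88645, giving −¼ ln(0.88645) = 0.030133.
d = 0.804896 + 0.030133 = 0.835029.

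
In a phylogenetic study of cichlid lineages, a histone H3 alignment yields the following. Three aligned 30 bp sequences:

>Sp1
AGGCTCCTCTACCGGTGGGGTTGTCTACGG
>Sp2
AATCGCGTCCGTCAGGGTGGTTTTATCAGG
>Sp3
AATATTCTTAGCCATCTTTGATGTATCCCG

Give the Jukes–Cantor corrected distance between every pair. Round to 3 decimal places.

d(Sp1,Sp2) = 0.730, d(Sp1,Sp3) = 1.057, d(Sp2,Sp3) = 0.824

Sp1–Sp2: 14/30 sites differ → p ≈ 0.466667, d = −0.75 ln(1 − 0.622223) = 0.730088 ≈ 0.730.
Sp1–Sp3: 17/30 sites differ → p ≈ 0.566667, d = −0.75 ln(1 − 0.755556) = 1.056577 ≈ 1.057.
Sp2–Sp3: 15/30 sites differ → p = 0.5, d = −0.75 ln(1 − 0.666667) = 0.823960 ≈ 0.824.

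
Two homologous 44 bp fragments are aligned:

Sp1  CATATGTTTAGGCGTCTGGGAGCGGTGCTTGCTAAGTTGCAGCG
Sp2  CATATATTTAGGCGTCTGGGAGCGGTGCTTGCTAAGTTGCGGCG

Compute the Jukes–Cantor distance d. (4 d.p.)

0.0469

The sequences differ at 2 of 44 sites (6, 41), so p = 2/44 ≈ 0.045455.
d = −(3/4) ln(1 − 4p/3) = −0.75 ln(1 − 0.060607) = −0.75 ln(0.939393)
  = −0.75 × (-0.062521) = 0.046891 substitutions/site.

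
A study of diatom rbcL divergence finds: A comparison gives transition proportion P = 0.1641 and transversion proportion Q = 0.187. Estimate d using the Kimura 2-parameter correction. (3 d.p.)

0.479

Under the Kimura two-parameter model, d = −½ ln(1 − 2P − Q) − ¼ ln(1 − 2Q).
1 − 2P − Q = 0.4848, giving −½ ln(0.4848) = 0.362009.
1 − 2Q = 0.626, giving −¼ ln(0.626) = 0.117101.
d = 0.362009 + 0.117101 = 0.479110.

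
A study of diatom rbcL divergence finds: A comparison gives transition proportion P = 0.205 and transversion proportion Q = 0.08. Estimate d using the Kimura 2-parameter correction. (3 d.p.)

Under the Kimura two-parameter model, d = −½ ln(1 − 2P − Q) − ¼ ln(1 − 2Q).
1 − 2P − Q = 0.51, giving −½ ln(0.51) = 0.336672.
1 − 2Q = 0.84, giving −¼ ln(0.84) = 0.043588.
d = 0.336672 + 0.043588 = 0.380260.

0.380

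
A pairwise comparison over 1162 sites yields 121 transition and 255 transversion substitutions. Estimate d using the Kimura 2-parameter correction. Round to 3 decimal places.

P = 121/1162 ≈ 0.104131 and Q = 255/1162 ≈ 0.219449.
Under the Kimura two-parameter model, d = −½ ln(1 − 2P − Q) − ¼ ln(1 − 2Q).
1 − 2P − Q = 0.572289, giving −½ ln(0.572289) = 0.279056.
1 − 2Q = 0.561102, giving −¼ ln(0.561102) = 0.144463.
d = 0.279056 + 0.144463 = 0.423519.

0.424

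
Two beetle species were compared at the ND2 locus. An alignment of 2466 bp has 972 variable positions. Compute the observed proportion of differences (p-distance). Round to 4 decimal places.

0.3942

p = 972/2466 = 0.394160… ≈ 0.3942 (to 4 d.p.).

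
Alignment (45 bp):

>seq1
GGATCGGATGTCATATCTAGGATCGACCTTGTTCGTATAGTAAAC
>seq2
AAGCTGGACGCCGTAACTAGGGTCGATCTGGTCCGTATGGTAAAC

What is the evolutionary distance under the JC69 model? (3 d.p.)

0.402

The sequences differ at 14 of 45 sites, so p = 14/45 ≈ 0.311111.
d = −(3/4) ln(1 − 4p/3) = −0.75 ln(1 − 0.414815) = −0.75 ln(0.585185)
  = −0.75 × (-0.535827) = 0.401870 substitutions/site.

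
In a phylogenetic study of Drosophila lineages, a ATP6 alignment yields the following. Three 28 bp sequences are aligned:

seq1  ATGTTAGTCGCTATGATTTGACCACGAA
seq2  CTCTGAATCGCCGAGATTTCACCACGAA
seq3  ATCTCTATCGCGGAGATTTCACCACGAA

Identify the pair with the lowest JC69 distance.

seq2 and seq3

seq1–seq2: 8/28 differ, p = 0.286, d = 0.360.
seq1–seq3: 8/28 differ, p = 0.286, d = 0.360.
seq2–seq3: 4/28 differ, p = 0.143, d = 0.158.
The smallest distance is between seq2 and seq3.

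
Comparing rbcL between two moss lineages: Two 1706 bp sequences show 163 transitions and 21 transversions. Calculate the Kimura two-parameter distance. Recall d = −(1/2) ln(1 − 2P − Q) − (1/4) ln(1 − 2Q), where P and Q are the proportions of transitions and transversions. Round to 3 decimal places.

P = 163/1706 ≈ 0.095545 and Q = 21/1706 ≈ 0.012309.
Under the Kimura two-parameter model, d = −½ ln(1 − 2P − Q) − ¼ ln(1 − 2Q).
1 − 2P − Q = 0.796601, giving −½ ln(0.796601) = 0.113701.
1 − 2Q = 0.975382, giving −¼ ln(0.975382) = 0.006232.
d = 0.113701 + 0.006232 = 0.119933.

0.120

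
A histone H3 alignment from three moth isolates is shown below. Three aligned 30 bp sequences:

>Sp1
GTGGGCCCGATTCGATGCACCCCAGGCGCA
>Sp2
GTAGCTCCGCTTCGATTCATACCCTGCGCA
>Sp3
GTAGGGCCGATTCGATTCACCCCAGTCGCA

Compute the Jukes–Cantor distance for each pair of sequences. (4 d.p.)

Sp1–Sp2: 9/30 sites differ → p = 0.3, d = −0.75 ln(1 − 0.4) = 0.383119 ≈ 0.3831.
Sp1–Sp3: 4/30 sites differ → p ≈ 0.133333, d = −0.75 ln(1 − 0.177777) = 0.146808 ≈ 0.1468.
Sp2–Sp3: 8/30 sites differ → p ≈ 0.266667, d = −0.75 ln(1 − 0.355556) = 0.329526 ≈ 0.3295.

d(Sp1,Sp2) = 0.3831, d(Sp1,Sp3) = 0.1468, d(Sp2,Sp3) = 0.3295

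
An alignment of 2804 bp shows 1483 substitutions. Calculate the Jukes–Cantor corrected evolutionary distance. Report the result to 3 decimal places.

0.916

p = 1483/2804 ≈ 0.528887.
d = −(3/4) ln(1 − 4p/3) = −0.75 ln(1 − 0.705183) = −0.75 ln(0.294817)
  = −0.75 × (-1.221400) = 0.916050 substitutions/site.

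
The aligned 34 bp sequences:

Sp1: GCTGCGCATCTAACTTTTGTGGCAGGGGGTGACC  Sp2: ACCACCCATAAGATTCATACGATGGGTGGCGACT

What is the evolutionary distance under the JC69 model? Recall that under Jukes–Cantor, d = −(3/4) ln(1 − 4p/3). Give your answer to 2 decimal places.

The sequences differ at 18 of 34 sites, so p = 18/34 ≈ 0.529412.
d = −(3/4) ln(1 − 4p/3) = −0.75 ln(1 − 0.705883) = −0.75 ln(0.294117)
  = −0.75 × (-1.223778) = 0.917834 substitutions/site.

0.92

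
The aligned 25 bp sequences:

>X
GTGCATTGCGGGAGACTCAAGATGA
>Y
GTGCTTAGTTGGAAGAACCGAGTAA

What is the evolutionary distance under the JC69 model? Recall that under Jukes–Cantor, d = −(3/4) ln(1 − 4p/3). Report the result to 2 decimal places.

0.89

The sequences differ at 13 of 25 sites, so p = 13/25 = 0.52.
d = −(3/4) ln(1 − 4p/3) = −0.75 ln(1 − 0.693333) = −0.75 ln(0.306667)
  = −0.75 × (-1.181993) = 0.886495 substitutions/site.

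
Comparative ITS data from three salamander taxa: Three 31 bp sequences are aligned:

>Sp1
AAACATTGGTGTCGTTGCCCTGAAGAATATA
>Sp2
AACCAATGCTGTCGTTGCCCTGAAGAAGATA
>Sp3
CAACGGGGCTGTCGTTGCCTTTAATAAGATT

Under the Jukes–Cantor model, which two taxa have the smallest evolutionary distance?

Sp1–Sp2: 4/31 differ, p = 0.129, d = 0.142.
Sp1–Sp3: 10/31 differ, p = 0.323, d = 0.422.
Sp2–Sp3: 9/31 differ, p = 0.290, d = 0.367.
The smallest distance is between Sp1 and Sp2.

Sp1 and Sp2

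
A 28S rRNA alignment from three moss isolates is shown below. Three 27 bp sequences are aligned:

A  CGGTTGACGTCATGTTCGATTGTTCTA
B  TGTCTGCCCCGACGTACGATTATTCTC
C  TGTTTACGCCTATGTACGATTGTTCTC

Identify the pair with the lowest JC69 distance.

A–B: 11/27 differ, p = 0.407, d = 0.588.
A–C: 10/27 differ, p = 0.370, d = 0.511.
B–C: 6/27 differ, p = 0.222, d = 0.264.
The smallest distance is between B and C.

B and C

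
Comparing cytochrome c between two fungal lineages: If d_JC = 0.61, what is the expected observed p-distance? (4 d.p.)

0.4175

p = (3/4)(1 − e^(−4d/3)) = 0.75 × (1 − e^(-0.813333)) = 0.75 × (1 − 0.443378) = 0.417467.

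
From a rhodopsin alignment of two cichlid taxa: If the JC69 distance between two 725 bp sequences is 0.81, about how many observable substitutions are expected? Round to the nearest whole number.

Invert JC69: p = (3/4)(1 − e^(−4d/3)) = 0.75 × (1 − e^(-1.08)) = 0.75 × (1 − 0.339596) = 0.495303.
Expected differing sites = pL ≈ 0.495303 × 725 = 359.094675 ≈ 359.

359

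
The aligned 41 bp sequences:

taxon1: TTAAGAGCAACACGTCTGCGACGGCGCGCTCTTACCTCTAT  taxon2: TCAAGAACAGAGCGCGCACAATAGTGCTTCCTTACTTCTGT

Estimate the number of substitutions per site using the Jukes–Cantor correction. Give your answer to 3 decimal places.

0.660

The sequences differ at 18 of 41 sites, so p = 18/41 ≈ 0.439024.
d = −(3/4) ln(1 − 4p/3) = −0.75 ln(1 − 0.585365) = −0.75 ln(0.414635)
  = −0.75 × (-0.880357) = 0.660268 substitutions/site.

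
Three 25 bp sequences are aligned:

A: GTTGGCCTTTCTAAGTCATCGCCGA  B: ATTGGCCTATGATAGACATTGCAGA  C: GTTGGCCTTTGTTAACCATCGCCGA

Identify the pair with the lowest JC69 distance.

A and C

A–B: 8/25 differ, p = 0.320, d = 0.417.
A–C: 4/25 differ, p = 0.160, d = 0.180.
B–C: 7/25 differ, p = 0.280, d = 0.351.
The smallest distance is between A and C.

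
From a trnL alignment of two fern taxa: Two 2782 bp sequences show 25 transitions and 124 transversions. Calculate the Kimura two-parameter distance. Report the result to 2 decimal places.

0.06

P = 25/2782 ≈ 0.008986 and Q = 124/2782 ≈ 0.044572.
Under the Kimura two-parameter model, d = −½ ln(1 − 2P − Q) − ¼ ln(1 − 2Q).
1 − 2P − Q = 0.937456, giving −½ ln(0.937456) = 0.032293.
1 − 2Q = 0.910856, giving −¼ ln(0.910856) = 0.023343.
d = 0.032293 + 0.023343 = 0.055636.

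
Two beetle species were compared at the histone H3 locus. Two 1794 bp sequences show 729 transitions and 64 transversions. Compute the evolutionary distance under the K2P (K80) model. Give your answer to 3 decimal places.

0.962

P = 729/1794 ≈ 0.406355 and Q = 64/1794 ≈ 0.035674.
Under the Kimura two-parameter model, d = −½ ln(1 − 2P − Q) − ¼ ln(1 − 2Q).
1 − 2P − Q = 0.151616, giving −½ ln(0.151616) = 0.943202.
1 − 2Q = 0.928652, giving −¼ ln(0.928652) = 0.018505.
d = 0.943202 + 0.018505 = 0.961707.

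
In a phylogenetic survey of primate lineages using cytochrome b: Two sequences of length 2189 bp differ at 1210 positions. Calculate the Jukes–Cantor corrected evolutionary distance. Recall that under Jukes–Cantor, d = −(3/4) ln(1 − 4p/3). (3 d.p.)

p = 1210/2189 ≈ 0.552764.
d = −(3/4) ln(1 − 4p/3) = −0.75 ln(1 − 0.737019) = −0.75 ln(0.262981)
  = −0.75 × (-1.335673) = 1.001755 substitutions/site.

1.002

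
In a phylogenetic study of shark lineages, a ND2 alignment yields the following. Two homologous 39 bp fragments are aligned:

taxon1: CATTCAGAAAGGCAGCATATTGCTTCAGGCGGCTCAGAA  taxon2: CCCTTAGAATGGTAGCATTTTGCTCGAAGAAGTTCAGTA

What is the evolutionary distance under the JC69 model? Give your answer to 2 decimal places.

0.44

The sequences differ at 13 of 39 sites, so p = 13/39 ≈ 0.333333.
d = −(3/4) ln(1 − 4p/3) = −0.75 ln(1 − 0.444444) = −0.75 ln(0.555556)
  = −0.75 × (-0.587786) = 0.440840 substitutions/site.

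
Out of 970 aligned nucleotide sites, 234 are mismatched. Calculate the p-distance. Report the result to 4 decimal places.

0.2412

p = 234/970 = 0.241237… ≈ 0.2412 (to 4 d.p.).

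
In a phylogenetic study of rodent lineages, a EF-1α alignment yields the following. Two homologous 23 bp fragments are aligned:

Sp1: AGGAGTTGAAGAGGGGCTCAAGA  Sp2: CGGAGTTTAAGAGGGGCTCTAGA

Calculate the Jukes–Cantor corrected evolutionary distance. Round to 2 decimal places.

0.14

The sequences differ at 3 of 23 sites (1, 8, 20), so p = 3/23 ≈ 0.130435.
d = −(3/4) ln(1 − 4p/3) = −0.75 ln(1 − 0.173913) = −0.75 ln(0.826087)
  = −0.75 × (-0.191055) = 0.143291 substitutions/site.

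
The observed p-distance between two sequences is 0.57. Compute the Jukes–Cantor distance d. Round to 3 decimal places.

1.070

d = −(3/4) ln(1 − 4p/3) = −0.75 ln(1 − 0.76) = −0.75 ln(0.24)
  = −0.75 × (-1.427116) = 1.070337 substitutions/site.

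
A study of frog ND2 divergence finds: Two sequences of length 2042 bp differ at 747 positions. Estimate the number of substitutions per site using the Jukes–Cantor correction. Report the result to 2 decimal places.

p = 747/2042 ≈ 0.365818.
d = −(3/4) ln(1 − 4p/3) = −0.75 ln(1 − 0.487757) = −0.75 ln(0.512243)
  = −0.75 × (-0.668956) = 0.501717 substitutions/site.

0.50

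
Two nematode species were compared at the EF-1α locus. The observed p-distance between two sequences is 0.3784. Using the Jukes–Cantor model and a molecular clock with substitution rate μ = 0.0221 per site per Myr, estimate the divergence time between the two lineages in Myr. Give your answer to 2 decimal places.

d = −(3/4) ln(1 − 4p/3) = −0.75 ln(1 − 0.504533) = −0.75 ln(0.495467)
  = −0.75 × (-0.702255) = 0.526691 substitutions/site.
Under a molecular clock d = 2μt, so t = d/(2μ) = 0.526691 / (2 × 0.0221) = 11.92 Myr.

11.92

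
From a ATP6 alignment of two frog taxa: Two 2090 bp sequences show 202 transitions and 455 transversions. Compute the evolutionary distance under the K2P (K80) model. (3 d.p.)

0.408

P = 202/2090 ≈ 0.096651 and Q = 455/2090 ≈ 0.217703.
Under the Kimura two-parameter model, d = −½ ln(1 − 2P − Q) − ¼ ln(1 − 2Q).
1 − 2P − Q = 0.588995, giving −½ ln(0.588995) = 0.264669.
1 − 2Q = 0.564594, giving −¼ ln(0.564594) = 0.142912.
d = 0.264669 + 0.142912 = 0.407581.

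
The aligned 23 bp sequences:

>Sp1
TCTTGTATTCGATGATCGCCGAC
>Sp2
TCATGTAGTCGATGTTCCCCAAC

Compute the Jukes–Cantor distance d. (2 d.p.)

The sequences differ at 5 of 23 sites (3, 8, 15, 18, 21), so p = 5/23 ≈ 0.217391.
d = −(3/4) ln(1 − 4p/3) = −0.75 ln(1 − 0.289855) = −0.75 ln(0.710145)
  = −0.75 × (-0.342286) = 0.256715 substitutions/site.

0.26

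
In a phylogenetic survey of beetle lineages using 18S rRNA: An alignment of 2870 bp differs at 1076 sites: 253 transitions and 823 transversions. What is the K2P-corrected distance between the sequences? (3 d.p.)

0.524

P = 253/2870 ≈ 0.088153 and Q = 823/2870 ≈ 0.28676.
Under the Kimura two-parameter model, d = −½ ln(1 − 2P − Q) − ¼ ln(1 − 2Q).
1 − 2P − Q = 0.536934, giving −½ ln(0.536934) = 0.310940.
1 − 2Q = 0.42648, giving −¼ ln(0.42648) = 0.213047.
d = 0.310940 + 0.213047 = 0.523987.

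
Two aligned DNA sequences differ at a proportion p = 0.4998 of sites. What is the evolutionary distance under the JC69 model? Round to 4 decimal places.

0.8234

d = −(3/4) ln(1 − 4p/3) = −0.75 ln(1 − 0.6664) = −0.75 ln(0.3336)
  = −0.75 × (-1.097813) = 0.823360 substitutions/site.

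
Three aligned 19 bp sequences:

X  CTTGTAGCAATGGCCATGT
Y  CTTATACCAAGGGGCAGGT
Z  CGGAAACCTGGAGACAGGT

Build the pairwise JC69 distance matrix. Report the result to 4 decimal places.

X–Y: 5/19 sites differ → p ≈ 0.263158, d = −0.75 ln(1 − 0.350877) = 0.324100 ≈ 0.3241.
X–Z: 11/19 sites differ → p ≈ 0.578947, d = −0.75 ln(1 − 0.771929) = 1.108574 ≈ 1.1086.
Y–Z: 7/19 sites differ → p ≈ 0.368421, d = −0.75 ln(1 − 0.491228) = 0.506816 ≈ 0.5068.

d(X,Y) = 0.3241, d(X,Z) = 1.1086, d(Y,Z) = 0.5068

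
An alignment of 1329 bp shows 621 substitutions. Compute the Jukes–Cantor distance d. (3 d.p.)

p = 621/1329 ≈ 0.467269.
d = −(3/4) ln(1 − 4p/3) = −0.75 ln(1 − 0.623025) = −0.75 ln(0.376975)
  = −0.75 × (-0.975576) = 0.731682 substitutions/site.

0.732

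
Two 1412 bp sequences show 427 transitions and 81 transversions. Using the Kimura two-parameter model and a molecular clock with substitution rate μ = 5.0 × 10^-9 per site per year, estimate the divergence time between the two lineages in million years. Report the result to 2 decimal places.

P = 427/1412 ≈ 0.302408 and Q = 81/1412 ≈ 0.057365.
Under the Kimura two-parameter model, d = −½ ln(1 − 2P − Q) − ¼ ln(1 − 2Q).
1 − 2P − Q = 0.337819, giving −½ ln(0.337819) = 0.542623.
1 − 2Q = 0.88527, giving −¼ ln(0.88527) = 0.030466.
d = 0.542623 + 0.030466 = 0.573089.
Under a molecular clock d = 2μt, so t = d/(2μ) = 0.573089 / (2 × 5.0 × 10^-9) = 57.31 million years.

57.31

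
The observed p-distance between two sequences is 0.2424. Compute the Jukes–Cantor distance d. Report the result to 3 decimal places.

0.293

d = −(3/4) ln(1 − 4p/3) = −0.75 ln(1 − 0.3232) = −0.75 ln(0.6768)
  = −0.75 × (-0.390379) = 0.292784 substitutions/site.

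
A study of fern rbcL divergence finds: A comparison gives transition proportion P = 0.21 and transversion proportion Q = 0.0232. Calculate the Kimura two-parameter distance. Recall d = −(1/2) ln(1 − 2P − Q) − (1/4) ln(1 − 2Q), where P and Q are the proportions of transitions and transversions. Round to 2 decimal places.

0.30

Under the Kimura two-parameter model, d = −½ ln(1 − 2P − Q) − ¼ ln(1 − 2Q).
1 − 2P − Q = 0.5568, giving −½ ln(0.5568) = 0.292775.
1 − 2Q = 0.9536, giving −¼ ln(0.9536) = 0.011878.
d = 0.292775 + 0.011878 = 0.304653.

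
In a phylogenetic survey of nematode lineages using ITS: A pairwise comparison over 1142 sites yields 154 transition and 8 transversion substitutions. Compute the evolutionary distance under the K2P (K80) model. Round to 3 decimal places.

0.165

P = 154/1142 ≈ 0.134851 and Q = 8/1142 ≈ 0.007005.
Under the Kimura two-parameter model, d = −½ ln(1 − 2P − Q) − ¼ ln(1 − 2Q).
1 − 2P − Q = 0.723293, giving −½ ln(0.723293) = 0.161970.
1 − 2Q = 0.98599, giving −¼ ln(0.98599) = 0.003527.
d = 0.161970 + 0.003527 = 0.165497.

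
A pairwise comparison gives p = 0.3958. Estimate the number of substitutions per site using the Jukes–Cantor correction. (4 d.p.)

d = −(3/4) ln(1 − 4p/3) = −0.75 ln(1 − 0.527733) = −0.75 ln(0.472267)
  = −0.75 × (-0.750211) = 0.562658 substitutions/site.

0.5627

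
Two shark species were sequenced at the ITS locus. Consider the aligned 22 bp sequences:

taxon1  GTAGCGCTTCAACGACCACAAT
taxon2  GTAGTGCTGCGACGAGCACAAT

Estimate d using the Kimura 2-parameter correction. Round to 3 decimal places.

Of 22 sites, 2 differences are transitions and 2 are transversions, so P = 2/22 ≈ 0.090909 and Q = 2/22 ≈ 0.090909.
Under the Kimura two-parameter model, d = −½ ln(1 − 2P − Q) − ¼ ln(1 − 2Q).
1 − 2P − Q = 0.727273, giving −½ ln(0.727273) = 0.159227.
1 − 2Q = 0.818182, giving −¼ ln(0.818182) = 0.050168.
d = 0.159227 + 0.050168 = 0.209395.

0.209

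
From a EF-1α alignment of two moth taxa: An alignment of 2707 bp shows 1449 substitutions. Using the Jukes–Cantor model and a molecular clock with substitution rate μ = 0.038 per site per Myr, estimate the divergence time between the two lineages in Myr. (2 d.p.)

12.34

p = 1449/2707 ≈ 0.535279.
d = −(3/4) ln(1 − 4p/3) = −0.75 ln(1 − 0.713705) = −0.75 ln(0.286295)
  = −0.75 × (-1.250733) = 0.938050 substitutions/site.
Under a molecular clock d = 2μt, so t = d/(2μ) = 0.938050 / (2 × 0.038) = 12.34 Myr.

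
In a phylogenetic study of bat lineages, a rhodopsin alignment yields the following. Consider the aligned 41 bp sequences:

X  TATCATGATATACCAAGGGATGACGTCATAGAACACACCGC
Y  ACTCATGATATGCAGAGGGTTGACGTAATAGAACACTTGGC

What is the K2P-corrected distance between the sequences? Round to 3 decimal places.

Of 41 sites, 3 differences are transitions and 7 are transversions, so P = 3/41 ≈ 0.073171 and Q = 7/41 ≈ 0.170732.
Under the Kimura two-parameter model, d = −½ ln(1 − 2P − Q) − ¼ ln(1 − 2Q).
1 − 2P − Q = 0.682926, giving −½ ln(0.682926) = 0.190684.
1 − 2Q = 0.658536, giving −¼ ln(0.658536) = 0.104434.
d = 0.190684 + 0.104434 = 0.295118.

0.295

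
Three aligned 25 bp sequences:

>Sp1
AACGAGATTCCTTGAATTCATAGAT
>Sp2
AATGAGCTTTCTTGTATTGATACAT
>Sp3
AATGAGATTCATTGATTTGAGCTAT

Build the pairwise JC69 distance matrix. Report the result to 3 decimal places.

Sp1–Sp2: 6/25 sites differ → p = 0.24, d = −0.75 ln(1 − 0.32) = 0.289247 ≈ 0.289.
Sp1–Sp3: 7/25 sites differ → p = 0.28, d = −0.75 ln(1 − 0.373333) = 0.350505 ≈ 0.351.
Sp2–Sp3: 8/25 sites differ → p = 0.32, d = −0.75 ln(1 − 0.426667) = 0.417216 ≈ 0.417.

d(Sp1,Sp2) = 0.289, d(Sp1,Sp3) = 0.351, d(Sp2,Sp3) = 0.417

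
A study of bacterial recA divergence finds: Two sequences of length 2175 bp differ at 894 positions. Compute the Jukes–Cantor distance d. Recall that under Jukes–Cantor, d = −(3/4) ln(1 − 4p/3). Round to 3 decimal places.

0.596

p = 894/2175 ≈ 0.411034.
d = −(3/4) ln(1 − 4p/3) = −0.75 ln(1 − 0.548045) = −0.75 ln(0.451955)
  = −0.75 × (-0.794173) = 0.595630 substitutions/site.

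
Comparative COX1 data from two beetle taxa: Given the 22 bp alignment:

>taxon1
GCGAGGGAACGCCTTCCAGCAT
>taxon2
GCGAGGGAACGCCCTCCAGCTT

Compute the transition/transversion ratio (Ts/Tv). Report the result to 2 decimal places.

1.00

Transitions are A↔G and C↔T; transversions are all other mismatches.
Transitions: 1. Transversions: 1.
R = 1/1 = 1.00.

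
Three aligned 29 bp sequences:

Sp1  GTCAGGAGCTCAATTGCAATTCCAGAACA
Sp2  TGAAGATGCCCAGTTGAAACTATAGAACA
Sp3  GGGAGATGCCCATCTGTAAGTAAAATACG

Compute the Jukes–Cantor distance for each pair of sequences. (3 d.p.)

d(Sp1,Sp2) = 0.529, d(Sp1,Sp3) = 0.774, d(Sp2,Sp3) = 0.462

Sp1–Sp2: 11/29 sites differ → p ≈ 0.37931, d = −0.75 ln(1 − 0.505747) = 0.528531 ≈ 0.529.
Sp1–Sp3: 14/29 sites differ → p ≈ 0.482759, d = −0.75 ln(1 − 0.643679) = 0.773942 ≈ 0.774.
Sp2–Sp3: 10/29 sites differ → p ≈ 0.344828, d = −0.75 ln(1 − 0.459771) = 0.461822 ≈ 0.462.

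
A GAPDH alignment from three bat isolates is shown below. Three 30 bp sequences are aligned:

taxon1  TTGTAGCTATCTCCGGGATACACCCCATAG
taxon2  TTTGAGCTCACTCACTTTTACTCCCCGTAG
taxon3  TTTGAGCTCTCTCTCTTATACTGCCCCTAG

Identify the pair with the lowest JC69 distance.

taxon1–taxon2: 11/30 differ, p = 0.367, d = 0.503.
taxon1–taxon3: 10/30 differ, p = 0.333, d = 0.441.
taxon2–taxon3: 5/30 differ, p = 0.167, d = 0.188.
The smallest distance is between taxon2 and taxon3.

taxon2 and taxon3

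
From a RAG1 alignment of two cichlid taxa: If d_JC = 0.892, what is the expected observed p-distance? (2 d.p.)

0.52

p = (3/4)(1 − e^(−4d/3)) = 0.75 × (1 − e^(-1.189333)) = 0.75 × (1 − 0.304424) = 0.521682.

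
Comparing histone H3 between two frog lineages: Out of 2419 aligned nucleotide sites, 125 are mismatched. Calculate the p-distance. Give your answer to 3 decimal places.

0.052

p = 125/2419 = 0.051674… ≈ 0.052 (to 3 d.p.).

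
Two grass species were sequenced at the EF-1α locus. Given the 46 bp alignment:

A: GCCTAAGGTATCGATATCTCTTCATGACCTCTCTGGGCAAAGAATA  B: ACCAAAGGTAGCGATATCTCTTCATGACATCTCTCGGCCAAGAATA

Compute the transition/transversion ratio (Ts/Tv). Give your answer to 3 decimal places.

Transitions are A↔G and C↔T; transversions are all other mismatches.
Transitions: 1. Transversions: 5.
R = 1/5 = 0.200.

0.200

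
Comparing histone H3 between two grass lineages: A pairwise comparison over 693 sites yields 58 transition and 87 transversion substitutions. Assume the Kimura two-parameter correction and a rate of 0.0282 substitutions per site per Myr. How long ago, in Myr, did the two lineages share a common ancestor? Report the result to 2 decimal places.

P = 58/693 ≈ 0.083694 and Q = 87/693 ≈ 0.125541.
Under the Kimura two-parameter model, d = −½ ln(1 − 2P − Q) − ¼ ln(1 − 2Q).
1 − 2P − Q = 0.707071, giving −½ ln(0.707071) = 0.173312.
1 − 2Q = 0.748918, giving −¼ ln(0.748918) = 0.072281.
d = 0.173312 + 0.072281 = 0.245593.
Under a molecular clock d = 2μt, so t = d/(2μ) = 0.245593 / (2 × 0.0282) = 4.35 Myr.

4.35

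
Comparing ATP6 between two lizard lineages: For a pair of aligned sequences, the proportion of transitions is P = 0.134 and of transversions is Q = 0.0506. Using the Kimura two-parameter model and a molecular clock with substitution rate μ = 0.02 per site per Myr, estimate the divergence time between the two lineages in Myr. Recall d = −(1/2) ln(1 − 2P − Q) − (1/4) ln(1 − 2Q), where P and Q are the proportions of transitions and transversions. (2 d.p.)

5.46

Under the Kimura two-parameter model, d = −½ ln(1 − 2P − Q) − ¼ ln(1 − 2Q).
1 − 2P − Q = 0.6814, giving −½ ln(0.6814) = 0.191803.
1 − 2Q = 0.8988, giving −¼ ln(0.8988) = 0.026674.
d = 0.191803 + 0.026674 = 0.218477.
Under a molecular clock d = 2μt, so t = d/(2μ) = 0.218477 / (2 × 0.02) = 5.46 Myr.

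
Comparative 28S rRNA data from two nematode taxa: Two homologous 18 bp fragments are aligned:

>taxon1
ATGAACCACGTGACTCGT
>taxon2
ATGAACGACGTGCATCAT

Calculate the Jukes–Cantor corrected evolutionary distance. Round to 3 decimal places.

0.264

The sequences differ at 4 of 18 sites (7, 13, 14, 17), so p = 4/18 ≈ 0.222222.
d = −(3/4) ln(1 − 4p/3) = −0.75 ln(1 − 0.296296) = −0.75 ln(0.703704)
  = −0.75 × (-0.351397) = 0.263548 substitutions/site.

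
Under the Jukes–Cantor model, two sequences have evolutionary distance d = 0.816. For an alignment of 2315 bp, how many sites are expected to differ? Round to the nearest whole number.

Invert JC69: p = (3/4)(1 − e^(−4d/3)) = 0.75 × (1 − e^(-1.088)) = 0.75 × (1 − 0.336890) = 0.497333.
Expected differing sites = pL ≈ 0.497333 × 2315 = 1151.325895 ≈ 1151.

1151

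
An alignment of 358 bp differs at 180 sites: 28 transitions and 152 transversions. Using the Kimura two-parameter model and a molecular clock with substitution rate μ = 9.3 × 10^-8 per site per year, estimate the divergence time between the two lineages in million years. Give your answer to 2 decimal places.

4.88

P = 28/358 ≈ 0.078212 and Q = 152/358 ≈ 0.424581.
Under the Kimura two-parameter model, d = −½ ln(1 − 2P − Q) − ¼ ln(1 − 2Q).
1 − 2P − Q = 0.418995, giving −½ ln(0.418995) = 0.434948.
1 − 2Q = 0.150838, giving −¼ ln(0.150838) = 0.472887.
d = 0.434948 + 0.472887 = 0.907835.
Under a molecular clock d = 2μt, so t = d/(2μ) = 0.907835 / (2 × 9.3 × 10^-8) = 4.88 million years.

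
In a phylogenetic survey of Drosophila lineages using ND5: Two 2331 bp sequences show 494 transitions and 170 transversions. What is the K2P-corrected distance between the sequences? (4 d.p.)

0.3828

P = 494/2331 ≈ 0.211926 and Q = 170/2331 ≈ 0.07293.
Under the Kimura two-parameter model, d = −½ ln(1 − 2P − Q) − ¼ ln(1 − 2Q).
1 − 2P − Q = 0.503218, giving −½ ln(0.503218) = 0.343366.
1 − 2Q = 0.85414, giving −¼ ln(0.85414) = 0.039415.
d = 0.343366 + 0.039415 = 0.382781.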